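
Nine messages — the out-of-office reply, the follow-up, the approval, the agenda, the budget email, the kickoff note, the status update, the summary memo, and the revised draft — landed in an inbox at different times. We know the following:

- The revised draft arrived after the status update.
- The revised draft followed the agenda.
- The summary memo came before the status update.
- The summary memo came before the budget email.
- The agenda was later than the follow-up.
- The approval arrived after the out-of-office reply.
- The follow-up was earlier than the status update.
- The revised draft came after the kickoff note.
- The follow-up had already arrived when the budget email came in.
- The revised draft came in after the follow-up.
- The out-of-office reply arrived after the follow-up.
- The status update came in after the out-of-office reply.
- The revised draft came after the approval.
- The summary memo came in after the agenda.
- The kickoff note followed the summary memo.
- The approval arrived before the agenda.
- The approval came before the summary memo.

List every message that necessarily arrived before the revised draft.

the agenda, the approval, the follow-up, the kickoff note, the out-of-office reply, the status update, the summary memo

Directly stated before the revised draft: the agenda, the approval, the follow-up, the kickoff note, and the status update.
The out-of-office reply reaches the revised draft via the out-of-office reply → the approval → the revised draft.
The summary memo reaches the revised draft via the summary memo → the kickoff note → the revised draft.
No chain forces the budget email ahead of the revised draft.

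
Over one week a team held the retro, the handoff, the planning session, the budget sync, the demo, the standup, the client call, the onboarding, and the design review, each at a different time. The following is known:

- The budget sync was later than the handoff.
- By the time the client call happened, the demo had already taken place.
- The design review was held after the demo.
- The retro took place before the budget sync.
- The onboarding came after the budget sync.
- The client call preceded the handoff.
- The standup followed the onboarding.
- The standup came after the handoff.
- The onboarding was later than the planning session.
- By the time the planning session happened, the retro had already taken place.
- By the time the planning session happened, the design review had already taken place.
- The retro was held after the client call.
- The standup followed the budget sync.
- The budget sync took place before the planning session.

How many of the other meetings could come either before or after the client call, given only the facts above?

Forced before the client call: the demo; forced after the client call: the budget sync, the handoff, the onboarding, the planning session, the retro, and the standup.
That leaves the design review with no forced order relative to the client call — 1.

1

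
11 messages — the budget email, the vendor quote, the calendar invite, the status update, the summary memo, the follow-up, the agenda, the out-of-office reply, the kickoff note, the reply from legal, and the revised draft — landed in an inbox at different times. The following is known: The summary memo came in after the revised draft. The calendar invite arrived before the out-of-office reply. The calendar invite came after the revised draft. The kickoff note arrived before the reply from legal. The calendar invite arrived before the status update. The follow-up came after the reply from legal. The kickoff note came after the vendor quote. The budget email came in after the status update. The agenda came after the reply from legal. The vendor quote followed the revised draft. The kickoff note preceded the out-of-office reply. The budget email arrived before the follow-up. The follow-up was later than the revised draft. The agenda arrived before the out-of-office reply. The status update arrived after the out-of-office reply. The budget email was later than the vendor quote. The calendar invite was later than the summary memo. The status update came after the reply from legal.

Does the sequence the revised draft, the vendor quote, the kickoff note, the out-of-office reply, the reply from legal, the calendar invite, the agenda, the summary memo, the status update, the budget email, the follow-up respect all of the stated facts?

no

The constraints require the summary memo before the calendar invite, but in the proposed sequence the calendar invite appears ahead of the summary memo. That one violation is enough.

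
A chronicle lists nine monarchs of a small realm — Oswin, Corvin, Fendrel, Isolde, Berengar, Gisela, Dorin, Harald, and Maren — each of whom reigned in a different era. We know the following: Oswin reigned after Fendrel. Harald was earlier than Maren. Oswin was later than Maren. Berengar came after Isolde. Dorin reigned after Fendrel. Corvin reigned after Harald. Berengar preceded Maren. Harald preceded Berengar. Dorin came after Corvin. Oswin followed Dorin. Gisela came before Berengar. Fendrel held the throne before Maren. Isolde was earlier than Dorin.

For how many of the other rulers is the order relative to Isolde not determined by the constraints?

4

Forced after Isolde: Berengar, Dorin, Maren, and Oswin.
That leaves Corvin, Fendrel, Gisela, and Harald with no forced order relative to Isolde — 4.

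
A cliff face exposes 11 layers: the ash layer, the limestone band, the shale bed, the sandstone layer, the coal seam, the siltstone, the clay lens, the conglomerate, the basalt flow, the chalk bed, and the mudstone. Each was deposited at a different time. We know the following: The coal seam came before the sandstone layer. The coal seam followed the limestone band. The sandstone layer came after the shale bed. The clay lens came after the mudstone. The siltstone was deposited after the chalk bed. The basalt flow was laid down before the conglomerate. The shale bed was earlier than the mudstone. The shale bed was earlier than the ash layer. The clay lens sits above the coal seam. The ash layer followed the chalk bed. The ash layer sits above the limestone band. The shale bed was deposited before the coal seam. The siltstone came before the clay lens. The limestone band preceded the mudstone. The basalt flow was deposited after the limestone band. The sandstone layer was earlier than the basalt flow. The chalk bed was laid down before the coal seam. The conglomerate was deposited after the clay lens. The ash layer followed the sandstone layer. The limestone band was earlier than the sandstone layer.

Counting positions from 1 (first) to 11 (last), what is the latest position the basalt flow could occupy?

The basalt flow must come before the conglomerate — 1 layer forced after it.
Everything else can be placed before the basalt flow in some valid order, so the basalt flow can sit as late as position 11 − 1 = 10.

10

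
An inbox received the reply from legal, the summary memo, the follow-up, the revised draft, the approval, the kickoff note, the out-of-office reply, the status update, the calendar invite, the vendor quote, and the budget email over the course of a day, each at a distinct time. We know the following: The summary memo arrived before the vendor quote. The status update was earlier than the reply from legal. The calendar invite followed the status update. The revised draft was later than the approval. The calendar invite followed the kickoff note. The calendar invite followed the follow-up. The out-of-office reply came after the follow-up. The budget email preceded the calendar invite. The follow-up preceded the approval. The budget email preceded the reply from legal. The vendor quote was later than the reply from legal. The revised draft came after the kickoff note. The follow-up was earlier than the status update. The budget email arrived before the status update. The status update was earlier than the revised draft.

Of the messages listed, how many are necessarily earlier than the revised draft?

Directly stated before the revised draft: the approval, the kickoff note, and the status update.
The budget email reaches the revised draft via the budget email → the status update → the revised draft.
The follow-up reaches the revised draft via the follow-up → the approval → the revised draft.
That's the approval, the budget email, the follow-up, the kickoff note, and the status update — 5 in all.

5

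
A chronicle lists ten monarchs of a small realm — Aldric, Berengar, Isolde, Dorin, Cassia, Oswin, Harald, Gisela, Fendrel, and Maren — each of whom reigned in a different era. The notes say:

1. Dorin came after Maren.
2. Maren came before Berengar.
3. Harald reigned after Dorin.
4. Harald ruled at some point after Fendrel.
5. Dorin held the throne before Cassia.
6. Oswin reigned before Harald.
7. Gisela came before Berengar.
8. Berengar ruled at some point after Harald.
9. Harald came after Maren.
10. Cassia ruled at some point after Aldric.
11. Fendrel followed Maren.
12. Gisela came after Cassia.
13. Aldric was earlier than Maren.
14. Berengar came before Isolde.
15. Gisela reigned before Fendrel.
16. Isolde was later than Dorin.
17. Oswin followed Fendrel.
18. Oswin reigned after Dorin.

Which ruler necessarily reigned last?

Every other ruler has a chain of constraints placing them before Isolde, so Isolde is last.

Isolde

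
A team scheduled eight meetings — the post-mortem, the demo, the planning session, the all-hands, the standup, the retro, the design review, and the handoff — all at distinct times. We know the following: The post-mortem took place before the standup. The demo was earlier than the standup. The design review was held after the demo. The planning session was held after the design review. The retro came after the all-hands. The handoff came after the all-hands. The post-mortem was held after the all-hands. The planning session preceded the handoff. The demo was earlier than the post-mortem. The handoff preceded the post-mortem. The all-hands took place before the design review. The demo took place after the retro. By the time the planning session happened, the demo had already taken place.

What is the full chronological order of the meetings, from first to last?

The constraints fix every adjacent pair, so only one ordering works:
the all-hands → the retro → the demo → the design review → the planning session → the handoff → the post-mortem → the standup.

the all-hands, the retro, the demo, the design review, the planning session, the handoff, the post-mortem, the standup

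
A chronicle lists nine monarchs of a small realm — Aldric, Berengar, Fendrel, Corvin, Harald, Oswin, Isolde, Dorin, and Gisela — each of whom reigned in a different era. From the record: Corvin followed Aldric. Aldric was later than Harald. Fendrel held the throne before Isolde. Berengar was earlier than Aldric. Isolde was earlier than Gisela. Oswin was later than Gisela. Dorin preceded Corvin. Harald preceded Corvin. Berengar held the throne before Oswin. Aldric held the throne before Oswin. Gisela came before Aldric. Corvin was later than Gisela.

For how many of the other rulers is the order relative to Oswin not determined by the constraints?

2

Forced before Oswin: Aldric, Berengar, Fendrel, Gisela, Harald, and Isolde.
That leaves Corvin and Dorin with no forced order relative to Oswin — 2.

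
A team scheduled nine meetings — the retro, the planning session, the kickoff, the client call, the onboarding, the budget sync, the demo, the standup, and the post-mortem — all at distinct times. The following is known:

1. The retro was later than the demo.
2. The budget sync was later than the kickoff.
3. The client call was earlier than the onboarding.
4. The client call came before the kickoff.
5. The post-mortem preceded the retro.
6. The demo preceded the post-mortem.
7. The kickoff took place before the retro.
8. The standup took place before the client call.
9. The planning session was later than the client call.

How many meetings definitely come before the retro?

5

Directly stated before the retro: the demo, the kickoff, and the post-mortem.
The client call reaches the retro via the client call → the kickoff → the retro.
The standup reaches the retro via the standup → the client call → the kickoff → the retro.
That's the client call, the demo, the kickoff, the post-mortem, and the standup — 5 in all.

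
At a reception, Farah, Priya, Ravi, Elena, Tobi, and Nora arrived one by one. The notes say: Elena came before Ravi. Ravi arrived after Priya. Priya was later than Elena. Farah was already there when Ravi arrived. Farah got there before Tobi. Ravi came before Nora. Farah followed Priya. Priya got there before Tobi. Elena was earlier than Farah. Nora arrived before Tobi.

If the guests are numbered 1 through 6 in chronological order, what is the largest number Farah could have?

Farah must come before Nora, Ravi, and Tobi — 3 guests forced after them.
Everything else can be placed before Farah in some valid order, so Farah can sit as late as position 6 − 3 = 3.

3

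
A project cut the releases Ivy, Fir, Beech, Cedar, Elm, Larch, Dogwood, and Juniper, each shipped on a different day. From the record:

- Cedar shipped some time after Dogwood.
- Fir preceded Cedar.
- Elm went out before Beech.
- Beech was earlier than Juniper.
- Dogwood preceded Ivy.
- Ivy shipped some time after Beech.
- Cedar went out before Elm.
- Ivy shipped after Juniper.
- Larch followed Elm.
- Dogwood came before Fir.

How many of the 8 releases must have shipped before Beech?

4

Directly stated before Beech: Elm.
Cedar reaches Beech via Cedar → Elm → Beech.
Dogwood reaches Beech via Dogwood → Cedar → Elm → Beech.
Fir reaches Beech via Fir → Cedar → Elm → Beech.
No chain forces Juniper (or any of the others) ahead of Beech.
That's Cedar, Dogwood, Elm, and Fir — 4 in all.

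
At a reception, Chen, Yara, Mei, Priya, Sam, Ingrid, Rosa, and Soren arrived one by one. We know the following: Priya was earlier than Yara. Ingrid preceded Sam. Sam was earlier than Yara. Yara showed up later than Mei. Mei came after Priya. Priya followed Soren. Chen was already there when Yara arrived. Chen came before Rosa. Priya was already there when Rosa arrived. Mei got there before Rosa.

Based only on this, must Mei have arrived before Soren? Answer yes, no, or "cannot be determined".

no

Tracing the constraints gives Soren → Priya → Mei, so Soren must come before Mei.
That means Mei cannot be before Soren.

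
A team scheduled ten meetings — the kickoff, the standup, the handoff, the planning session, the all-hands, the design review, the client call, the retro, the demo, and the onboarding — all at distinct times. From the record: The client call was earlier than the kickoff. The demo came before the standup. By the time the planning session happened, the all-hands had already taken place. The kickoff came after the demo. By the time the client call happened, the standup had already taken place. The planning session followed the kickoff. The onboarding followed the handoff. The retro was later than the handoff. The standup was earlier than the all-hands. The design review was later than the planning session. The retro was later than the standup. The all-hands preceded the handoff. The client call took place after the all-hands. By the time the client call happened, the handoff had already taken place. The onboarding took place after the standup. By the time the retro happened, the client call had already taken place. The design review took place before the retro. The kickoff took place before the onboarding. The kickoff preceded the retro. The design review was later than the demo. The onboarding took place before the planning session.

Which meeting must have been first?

The demo has a chain of constraints placing it before every other meeting, so the demo must be first.

the demo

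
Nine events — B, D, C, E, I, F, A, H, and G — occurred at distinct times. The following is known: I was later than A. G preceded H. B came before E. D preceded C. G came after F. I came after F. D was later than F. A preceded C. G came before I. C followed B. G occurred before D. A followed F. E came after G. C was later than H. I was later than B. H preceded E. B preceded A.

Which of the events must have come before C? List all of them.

A, B, D, F, G, H

Directly stated before C: A, B, D, and H.
F reaches C via F → A → C.
G reaches C via G → H → C.
No chain forces E (or any of the others) ahead of C.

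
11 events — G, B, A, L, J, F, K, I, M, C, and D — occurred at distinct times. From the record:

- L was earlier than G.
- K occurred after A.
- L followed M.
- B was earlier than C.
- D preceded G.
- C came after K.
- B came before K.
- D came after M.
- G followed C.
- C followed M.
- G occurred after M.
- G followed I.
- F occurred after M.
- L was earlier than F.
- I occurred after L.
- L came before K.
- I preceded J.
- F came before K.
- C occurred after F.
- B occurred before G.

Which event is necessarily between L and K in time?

F

Tracing the constraints gives L → F → K, so F sits after L and before K.
No other event is forced both after L and before K.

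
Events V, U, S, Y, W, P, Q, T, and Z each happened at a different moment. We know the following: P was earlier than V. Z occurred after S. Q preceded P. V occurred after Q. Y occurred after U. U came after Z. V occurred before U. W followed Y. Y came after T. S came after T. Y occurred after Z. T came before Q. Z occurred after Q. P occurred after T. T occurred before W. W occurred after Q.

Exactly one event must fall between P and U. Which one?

V

Tracing the constraints gives P → V → U, so V sits after P and before U.
No other event is forced both after P and before U.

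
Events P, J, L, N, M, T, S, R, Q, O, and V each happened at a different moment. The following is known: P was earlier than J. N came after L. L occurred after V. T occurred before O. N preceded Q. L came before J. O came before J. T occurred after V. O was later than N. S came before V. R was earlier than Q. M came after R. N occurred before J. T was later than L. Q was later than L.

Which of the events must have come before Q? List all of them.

L, N, R, S, V

Directly stated before Q: L, N, and R.
S reaches Q via S → V → L → Q.
V reaches Q via V → L → Q.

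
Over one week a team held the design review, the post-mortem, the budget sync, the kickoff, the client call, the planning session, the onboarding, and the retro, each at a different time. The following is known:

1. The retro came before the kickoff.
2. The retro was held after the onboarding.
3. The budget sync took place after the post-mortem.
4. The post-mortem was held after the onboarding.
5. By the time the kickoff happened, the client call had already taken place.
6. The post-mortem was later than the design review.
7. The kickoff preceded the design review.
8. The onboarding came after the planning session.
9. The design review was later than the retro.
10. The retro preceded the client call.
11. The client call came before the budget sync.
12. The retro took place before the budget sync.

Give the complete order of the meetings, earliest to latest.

The constraints fix every adjacent pair, so only one ordering works:
the planning session → the onboarding → the retro → the client call → the kickoff → the design review → the post-mortem → the budget sync.

the planning session, the onboarding, the retro, the client call, the kickoff, the design review, the post-mortem, the budget sync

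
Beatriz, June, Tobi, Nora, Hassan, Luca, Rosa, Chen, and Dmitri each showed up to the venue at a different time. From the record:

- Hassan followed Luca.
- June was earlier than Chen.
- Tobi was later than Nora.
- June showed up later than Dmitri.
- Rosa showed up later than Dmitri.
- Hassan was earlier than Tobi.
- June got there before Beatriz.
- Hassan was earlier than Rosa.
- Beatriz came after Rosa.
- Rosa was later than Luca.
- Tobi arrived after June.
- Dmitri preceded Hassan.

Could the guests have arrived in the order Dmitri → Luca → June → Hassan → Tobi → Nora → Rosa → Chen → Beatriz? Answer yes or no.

no

The constraints require Nora before Tobi, but in the proposed sequence Tobi appears ahead of Nora. That one violation is enough.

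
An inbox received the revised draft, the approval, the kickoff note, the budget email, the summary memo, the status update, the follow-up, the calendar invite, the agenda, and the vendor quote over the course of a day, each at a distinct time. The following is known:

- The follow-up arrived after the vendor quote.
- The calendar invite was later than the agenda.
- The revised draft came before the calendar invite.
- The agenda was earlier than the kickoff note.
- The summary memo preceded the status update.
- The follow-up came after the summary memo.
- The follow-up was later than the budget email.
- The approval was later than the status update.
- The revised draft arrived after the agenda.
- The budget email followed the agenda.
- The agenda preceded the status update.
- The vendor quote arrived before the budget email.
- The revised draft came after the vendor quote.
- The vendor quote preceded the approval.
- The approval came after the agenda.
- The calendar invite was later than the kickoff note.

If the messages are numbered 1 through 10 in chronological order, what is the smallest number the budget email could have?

The agenda and the vendor quote must both come before the budget email — 2 forced predecessors.
Nothing else is forced ahead of the budget email, so its earliest slot is position 2 + 1 = 3.

3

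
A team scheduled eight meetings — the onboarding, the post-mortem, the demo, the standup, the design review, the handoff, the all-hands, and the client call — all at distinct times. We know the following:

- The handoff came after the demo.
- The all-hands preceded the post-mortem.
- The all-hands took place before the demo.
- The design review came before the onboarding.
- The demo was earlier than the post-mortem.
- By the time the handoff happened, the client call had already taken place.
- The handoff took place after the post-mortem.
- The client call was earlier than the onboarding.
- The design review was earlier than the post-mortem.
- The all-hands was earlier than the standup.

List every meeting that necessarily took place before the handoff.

the all-hands, the client call, the demo, the design review, the post-mortem

Directly stated before the handoff: the client call, the demo, and the post-mortem.
The all-hands reaches the handoff via the all-hands → the post-mortem → the handoff.
The design review reaches the handoff via the design review → the post-mortem → the handoff.
No chain forces the onboarding (or any of the others) ahead of the handoff.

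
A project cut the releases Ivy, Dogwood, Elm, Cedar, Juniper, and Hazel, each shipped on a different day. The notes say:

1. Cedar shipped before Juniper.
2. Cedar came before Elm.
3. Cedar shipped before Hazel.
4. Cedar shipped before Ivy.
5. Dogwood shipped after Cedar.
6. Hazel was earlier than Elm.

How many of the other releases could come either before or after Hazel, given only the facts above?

Forced before Hazel: Cedar; forced after Hazel: Elm.
That leaves Dogwood, Ivy, and Juniper with no forced order relative to Hazel — 3.

3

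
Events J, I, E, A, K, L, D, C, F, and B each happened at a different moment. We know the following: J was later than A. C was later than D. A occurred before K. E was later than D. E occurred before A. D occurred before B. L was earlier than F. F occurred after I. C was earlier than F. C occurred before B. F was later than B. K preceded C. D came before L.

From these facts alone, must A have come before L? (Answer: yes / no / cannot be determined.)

No chain of stated constraints runs from A to L, and none runs from L to A either.
So the relative order of A and L is not fixed by the given facts.

cannot be determined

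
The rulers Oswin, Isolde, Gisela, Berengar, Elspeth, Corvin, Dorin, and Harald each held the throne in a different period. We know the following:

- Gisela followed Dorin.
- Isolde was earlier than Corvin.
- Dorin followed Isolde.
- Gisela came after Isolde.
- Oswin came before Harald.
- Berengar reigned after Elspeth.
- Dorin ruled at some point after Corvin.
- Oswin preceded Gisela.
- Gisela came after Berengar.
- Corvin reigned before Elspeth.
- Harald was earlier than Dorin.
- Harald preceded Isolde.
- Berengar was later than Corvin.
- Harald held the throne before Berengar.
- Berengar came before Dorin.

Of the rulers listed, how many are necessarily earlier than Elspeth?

4

Directly stated before Elspeth: Corvin.
Harald reaches Elspeth via Harald → Isolde → Corvin → Elspeth.
Isolde reaches Elspeth via Isolde → Corvin → Elspeth.
Oswin reaches Elspeth via Oswin → Harald → Isolde → Corvin → Elspeth.
No chain forces Dorin (or any of the others) ahead of Elspeth.
That's Corvin, Harald, Isolde, and Oswin — 4 in all.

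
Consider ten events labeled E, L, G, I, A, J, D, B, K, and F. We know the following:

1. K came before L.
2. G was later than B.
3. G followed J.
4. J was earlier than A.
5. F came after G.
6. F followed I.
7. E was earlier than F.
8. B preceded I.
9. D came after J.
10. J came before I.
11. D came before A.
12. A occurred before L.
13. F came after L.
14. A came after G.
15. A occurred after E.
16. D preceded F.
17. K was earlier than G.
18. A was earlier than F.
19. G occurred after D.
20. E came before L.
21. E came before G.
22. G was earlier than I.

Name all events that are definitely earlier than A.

Directly stated before A: D, E, G, and J.
B reaches A via B → G → A.
K reaches A via K → G → A.

B, D, E, G, J, K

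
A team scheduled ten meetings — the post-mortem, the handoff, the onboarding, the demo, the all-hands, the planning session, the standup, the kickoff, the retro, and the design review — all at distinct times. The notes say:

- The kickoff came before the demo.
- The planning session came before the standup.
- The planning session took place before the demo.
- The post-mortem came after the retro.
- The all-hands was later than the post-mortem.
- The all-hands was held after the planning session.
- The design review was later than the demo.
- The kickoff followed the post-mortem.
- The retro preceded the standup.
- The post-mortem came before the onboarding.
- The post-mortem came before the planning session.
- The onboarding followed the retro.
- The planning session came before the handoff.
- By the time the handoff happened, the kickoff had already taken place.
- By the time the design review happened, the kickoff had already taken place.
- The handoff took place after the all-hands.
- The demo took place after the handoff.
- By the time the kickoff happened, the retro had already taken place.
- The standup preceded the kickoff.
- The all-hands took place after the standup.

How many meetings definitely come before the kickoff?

Directly stated before the kickoff: the post-mortem, the retro, and the standup.
The planning session reaches the kickoff via the planning session → the standup → the kickoff.
That's the planning session, the post-mortem, the retro, and the standup — 4 in all.

4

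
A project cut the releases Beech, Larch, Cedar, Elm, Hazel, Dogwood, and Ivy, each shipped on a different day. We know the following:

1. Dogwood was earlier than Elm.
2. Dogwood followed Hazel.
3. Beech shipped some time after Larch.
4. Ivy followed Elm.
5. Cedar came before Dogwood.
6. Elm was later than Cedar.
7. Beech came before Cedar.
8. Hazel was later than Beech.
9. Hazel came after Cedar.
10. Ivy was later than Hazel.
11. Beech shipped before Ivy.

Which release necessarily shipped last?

Every other release has a chain of constraints placing it before Ivy, so Ivy is last.

Ivy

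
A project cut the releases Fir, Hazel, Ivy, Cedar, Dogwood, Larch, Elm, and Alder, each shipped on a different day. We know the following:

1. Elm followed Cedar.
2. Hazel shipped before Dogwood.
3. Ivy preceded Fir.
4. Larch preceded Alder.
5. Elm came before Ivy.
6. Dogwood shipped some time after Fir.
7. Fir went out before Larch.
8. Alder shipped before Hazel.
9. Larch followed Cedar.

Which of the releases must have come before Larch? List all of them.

Cedar, Elm, Fir, Ivy

Directly stated before Larch: Cedar and Fir.
Elm reaches Larch via Elm → Ivy → Fir → Larch.
Ivy reaches Larch via Ivy → Fir → Larch.
No chain forces Dogwood (or any of the others) ahead of Larch.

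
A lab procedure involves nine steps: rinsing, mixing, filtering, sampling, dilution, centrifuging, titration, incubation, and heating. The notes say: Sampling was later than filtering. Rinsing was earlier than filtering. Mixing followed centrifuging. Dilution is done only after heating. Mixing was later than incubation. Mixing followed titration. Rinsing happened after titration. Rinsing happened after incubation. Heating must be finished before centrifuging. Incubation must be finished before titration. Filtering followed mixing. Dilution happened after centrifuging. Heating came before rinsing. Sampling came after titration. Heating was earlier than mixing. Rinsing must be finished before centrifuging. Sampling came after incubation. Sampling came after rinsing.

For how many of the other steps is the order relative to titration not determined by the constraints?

Forced before titration: incubation; forced after titration: centrifuging, dilution, filtering, mixing, rinsing, and sampling.
That leaves heating with no forced order relative to titration — 1.

1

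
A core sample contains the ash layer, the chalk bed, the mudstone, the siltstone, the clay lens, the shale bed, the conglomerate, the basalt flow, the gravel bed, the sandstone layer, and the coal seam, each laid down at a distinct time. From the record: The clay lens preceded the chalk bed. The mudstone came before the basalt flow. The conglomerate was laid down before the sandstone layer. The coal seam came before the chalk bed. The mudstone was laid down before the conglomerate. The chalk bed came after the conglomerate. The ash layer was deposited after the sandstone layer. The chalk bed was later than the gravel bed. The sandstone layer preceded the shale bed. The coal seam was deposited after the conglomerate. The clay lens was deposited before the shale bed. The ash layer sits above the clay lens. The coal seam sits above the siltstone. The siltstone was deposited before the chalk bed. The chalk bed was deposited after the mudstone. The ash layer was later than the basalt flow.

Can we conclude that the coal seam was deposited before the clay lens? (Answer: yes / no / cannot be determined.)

cannot be determined

No chain of stated constraints runs from the coal seam to the clay lens, and none runs from the clay lens to the coal seam either.
So the relative order of the coal seam and the clay lens is not fixed by the given facts.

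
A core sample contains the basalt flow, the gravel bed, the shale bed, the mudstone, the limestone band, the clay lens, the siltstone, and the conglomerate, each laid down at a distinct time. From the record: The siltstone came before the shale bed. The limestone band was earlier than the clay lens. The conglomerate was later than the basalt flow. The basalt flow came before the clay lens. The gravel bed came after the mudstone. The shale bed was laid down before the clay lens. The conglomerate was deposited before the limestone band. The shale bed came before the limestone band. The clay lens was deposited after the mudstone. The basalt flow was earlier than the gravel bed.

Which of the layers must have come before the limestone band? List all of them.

Directly stated before the limestone band: the conglomerate and the shale bed.
The basalt flow reaches the limestone band via the basalt flow → the conglomerate → the limestone band.
The siltstone reaches the limestone band via the siltstone → the shale bed → the limestone band.
No chain forces the clay lens (or any of the others) ahead of the limestone band.

the basalt flow, the conglomerate, the shale bed, the siltstone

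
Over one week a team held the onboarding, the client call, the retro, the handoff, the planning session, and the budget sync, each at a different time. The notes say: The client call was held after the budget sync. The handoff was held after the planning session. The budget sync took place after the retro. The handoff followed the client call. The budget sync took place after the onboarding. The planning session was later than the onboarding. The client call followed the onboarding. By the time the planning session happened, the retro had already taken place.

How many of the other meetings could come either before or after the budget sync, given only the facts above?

1

Forced before the budget sync: the onboarding and the retro; forced after the budget sync: the client call and the handoff.
That leaves the planning session with no forced order relative to the budget sync — 1.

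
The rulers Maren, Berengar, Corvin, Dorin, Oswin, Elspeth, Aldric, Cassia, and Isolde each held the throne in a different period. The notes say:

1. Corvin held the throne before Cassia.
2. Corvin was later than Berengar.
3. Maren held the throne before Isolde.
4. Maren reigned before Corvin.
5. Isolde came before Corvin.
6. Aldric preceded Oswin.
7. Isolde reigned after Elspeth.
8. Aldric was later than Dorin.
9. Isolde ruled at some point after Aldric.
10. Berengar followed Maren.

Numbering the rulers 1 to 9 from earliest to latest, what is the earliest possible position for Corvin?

Aldric, Berengar, Dorin, Elspeth, Isolde, and Maren must all come before Corvin — 6 forced predecessors.
Nothing else is forced ahead of Corvin, so their earliest slot is position 6 + 1 = 7.

7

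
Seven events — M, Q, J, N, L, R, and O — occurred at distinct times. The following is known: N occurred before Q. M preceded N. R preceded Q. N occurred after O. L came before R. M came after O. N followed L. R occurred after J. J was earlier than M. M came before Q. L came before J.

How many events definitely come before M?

Directly stated before M: J and O.
L reaches M via L → J → M.
No chain forces Q (or any of the others) ahead of M.
That's J, L, and O — 3 in all.

3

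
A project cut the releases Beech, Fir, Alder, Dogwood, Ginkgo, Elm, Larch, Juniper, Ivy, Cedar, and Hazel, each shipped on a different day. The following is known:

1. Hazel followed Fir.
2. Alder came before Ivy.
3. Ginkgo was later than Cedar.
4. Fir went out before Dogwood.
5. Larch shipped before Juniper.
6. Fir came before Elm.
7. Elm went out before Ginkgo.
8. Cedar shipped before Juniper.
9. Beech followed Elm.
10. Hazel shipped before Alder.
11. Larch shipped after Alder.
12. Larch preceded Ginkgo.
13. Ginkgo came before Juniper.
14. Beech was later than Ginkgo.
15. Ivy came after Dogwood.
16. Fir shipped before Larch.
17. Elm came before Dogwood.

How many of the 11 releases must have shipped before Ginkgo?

Directly stated before Ginkgo: Cedar, Elm, and Larch.
Alder reaches Ginkgo via Alder → Larch → Ginkgo.
Fir reaches Ginkgo via Fir → Larch → Ginkgo.
Hazel reaches Ginkgo via Hazel → Alder → Larch → Ginkgo.
That's Alder, Cedar, Elm, Fir, Hazel, and Larch — 6 in all.

6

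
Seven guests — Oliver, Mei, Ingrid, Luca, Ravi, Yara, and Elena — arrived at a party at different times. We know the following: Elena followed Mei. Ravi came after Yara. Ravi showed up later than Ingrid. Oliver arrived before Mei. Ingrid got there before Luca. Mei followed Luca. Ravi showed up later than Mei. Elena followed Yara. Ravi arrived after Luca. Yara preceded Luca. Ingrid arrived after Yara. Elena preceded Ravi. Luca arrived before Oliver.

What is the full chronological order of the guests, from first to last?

The constraints fix every adjacent pair, so only one ordering works:
Yara → Ingrid → Luca → Oliver → Mei → Elena → Ravi.

Yara, Ingrid, Luca, Oliver, Mei, Elena, Ravi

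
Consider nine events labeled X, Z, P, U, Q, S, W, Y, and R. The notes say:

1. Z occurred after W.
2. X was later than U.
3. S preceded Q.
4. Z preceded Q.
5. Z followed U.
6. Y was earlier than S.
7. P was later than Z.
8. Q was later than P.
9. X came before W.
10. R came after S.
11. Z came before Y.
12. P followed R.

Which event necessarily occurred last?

Q

Every other event has a chain of constraints placing it before Q, so Q is last.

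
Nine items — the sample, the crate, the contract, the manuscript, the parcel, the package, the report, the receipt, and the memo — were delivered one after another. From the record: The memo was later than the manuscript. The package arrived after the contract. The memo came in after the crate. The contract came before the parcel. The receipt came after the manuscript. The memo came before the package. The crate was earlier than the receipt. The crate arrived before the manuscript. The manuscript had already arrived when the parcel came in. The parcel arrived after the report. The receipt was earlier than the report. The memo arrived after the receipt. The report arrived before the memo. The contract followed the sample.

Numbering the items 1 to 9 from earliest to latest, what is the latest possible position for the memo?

The memo must come before the package — 1 item forced after it.
Everything else can be placed before the memo in some valid order, so the memo can sit as late as position 9 − 1 = 8.

8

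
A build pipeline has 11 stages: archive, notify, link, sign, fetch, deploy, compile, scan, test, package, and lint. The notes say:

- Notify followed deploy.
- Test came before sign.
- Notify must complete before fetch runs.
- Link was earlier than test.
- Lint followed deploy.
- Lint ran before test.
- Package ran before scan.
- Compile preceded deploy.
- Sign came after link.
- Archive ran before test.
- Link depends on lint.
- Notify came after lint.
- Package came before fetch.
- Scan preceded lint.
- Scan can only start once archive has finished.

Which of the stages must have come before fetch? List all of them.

archive, compile, deploy, lint, notify, package, scan

Directly stated before fetch: notify and package.
Archive reaches fetch via archive → scan → lint → notify → fetch.
Compile reaches fetch via compile → deploy → notify → fetch.
Deploy reaches fetch via deploy → notify → fetch.
Likewise lint and scan each reach fetch by chaining the stated constraints.
No chain forces test (or any of the others) ahead of fetch.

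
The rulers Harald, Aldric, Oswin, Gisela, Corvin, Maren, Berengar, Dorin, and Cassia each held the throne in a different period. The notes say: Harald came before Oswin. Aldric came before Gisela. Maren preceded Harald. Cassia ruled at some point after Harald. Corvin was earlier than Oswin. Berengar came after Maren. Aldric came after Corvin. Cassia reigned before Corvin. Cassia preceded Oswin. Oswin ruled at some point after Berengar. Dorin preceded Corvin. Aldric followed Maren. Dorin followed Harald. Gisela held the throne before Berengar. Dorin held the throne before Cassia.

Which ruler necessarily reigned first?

Maren has a chain of constraints placing them before every other ruler, so Maren must be first.

Maren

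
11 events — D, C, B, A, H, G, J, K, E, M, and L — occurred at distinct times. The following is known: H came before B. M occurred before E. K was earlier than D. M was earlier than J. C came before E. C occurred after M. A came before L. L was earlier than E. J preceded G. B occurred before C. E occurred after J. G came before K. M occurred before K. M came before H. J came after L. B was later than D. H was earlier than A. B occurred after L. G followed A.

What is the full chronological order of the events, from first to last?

M, H, A, L, J, G, K, D, B, C, E

The constraints fix every adjacent pair, so only one ordering works:
M → H → A → L → J → G → K → D → B → C → E.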